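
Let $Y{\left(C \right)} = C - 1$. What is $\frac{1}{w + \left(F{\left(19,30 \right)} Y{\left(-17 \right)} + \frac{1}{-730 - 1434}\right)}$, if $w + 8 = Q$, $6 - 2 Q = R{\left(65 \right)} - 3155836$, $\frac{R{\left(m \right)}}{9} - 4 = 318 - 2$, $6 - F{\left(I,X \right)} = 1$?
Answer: $\frac{2164}{3411292811} \approx 6.3436 \cdot 10^{-7}$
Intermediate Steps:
$F{\left(I,X \right)} = 5$ ($F{\left(I,X \right)} = 6 - 1 = 5$)
$Y{\left(C \right)} = -1 + C$
$R{\left(m \right)} = 2880$ ($R{\left(m \right)} = 36 + 9 \left(318 - 2\right) = 36 + 9 \cdot 316 = 36 + 2844 = 2880$)
$Q = 1576481$ ($Q = 3 - \frac{2880 - 3155836}{2} = 3 - -1576478 = 3 + 1576478 = 1576481$)
$w = 1576473$ ($w = -8 + 1576481 = 1576473$)
$\frac{1}{w + \left(F{\left(19,30 \right)} Y{\left(-17 \right)} + \frac{1}{-730 - 1434}\right)} = \frac{1}{1576473 + \left(5 \left(-1 - 17\right) + \frac{1}{-730 - 1434}\right)} = \frac{1}{1576473 + \left(5 \left(-18\right) + \frac{1}{-2164}\right)} = \frac{1}{1576473 - \frac{194761}{2164}} = \frac{1}{\frac{3411292811}{2164}} = \frac{2164}{3411292811}$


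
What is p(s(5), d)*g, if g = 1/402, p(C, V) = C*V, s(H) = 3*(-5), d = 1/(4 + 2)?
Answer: -5/804 ≈ -0.0062189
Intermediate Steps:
d = ⅙ (d = 1/6 = ⅙ ≈ 0.16667)
s(H) = -15
g = 1/402 ≈ 0.0024876
p(s(5), d)*g = -15*⅙*(1/402) = -5/2*1/402 = -5/804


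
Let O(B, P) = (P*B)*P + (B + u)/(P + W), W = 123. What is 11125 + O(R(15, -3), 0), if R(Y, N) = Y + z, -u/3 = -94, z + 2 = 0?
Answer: 1368670/123 ≈ 11127.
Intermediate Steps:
z = -2 (z = -2 + 0 = -2)
u = 282 (u = -3*(-94) = 282)
R(Y, N) = -2 + Y (R(Y, N) = Y - 2 = -2 + Y)
O(B, P) = B*P**2 + (282 + B)/(123 + P) (O(B, P) = (P*B)*P + (B + 282)/(P + 123) = (B*P)*P + (282 + B)/(123 + P) = B*P**2 + (282 + B)/(123 + P))
11125 + O(R(15, -3), 0) = 11125 + (282 + (-2 + 15) + (-2 + 15)*0**3 + 123*(-2 + 15)*0**2)/(123 + 0) = 11125 + (282 + 13 + 13*0 + 123*13*0)/123 = 11125 + (282 + 13 + 0 + 0)/123 = 11125 + (1/123)*295 = 11125 + 295/123 = 1368670/123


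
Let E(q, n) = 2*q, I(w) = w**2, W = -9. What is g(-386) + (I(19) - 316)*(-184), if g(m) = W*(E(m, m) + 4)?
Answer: -1368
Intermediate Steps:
g(m) = -36 - 18*m (g(m) = -9*(2*m + 4) = -9*(4 + 2*m) = -36 - 18*m)
g(-386) + (I(19) - 316)*(-184) = (-36 - 18*(-386)) + (19**2 - 316)*(-184) = (-36 + 6948) + (361 - 316)*(-184) = 6912 + 45*(-184) = 6912 - 8280 = -1368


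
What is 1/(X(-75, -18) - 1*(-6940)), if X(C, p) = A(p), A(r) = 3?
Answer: 1/6943 ≈ 0.00014403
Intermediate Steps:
X(C, p) = 3
1/(X(-75, -18) - 1*(-6940)) = 1/(3 - 1*(-6940)) = 1/(3 + 6940) = 1/6943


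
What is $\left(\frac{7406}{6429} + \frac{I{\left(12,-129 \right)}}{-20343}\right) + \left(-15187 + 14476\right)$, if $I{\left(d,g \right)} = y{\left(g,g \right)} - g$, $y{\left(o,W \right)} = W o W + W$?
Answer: $- \frac{26345505226}{43595049} \approx -604.32$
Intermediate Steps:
$y{\left(o,W \right)} = W + o W^{2}$ ($y{\left(o,W \right)} = o W^{2} + W = W + o W^{2}$)
$I{\left(d,g \right)} = - g + g \left(1 + g^{2}\right)$ ($I{\left(d,g \right)} = g \left(1 + g g\right) - g = g \left(1 + g^{2}\right) - g = - g + g \left(1 + g^{2}\right)$)
$\left(\frac{7406}{6429} + \frac{I{\left(12,-129 \right)}}{-20343}\right) + \left(-15187 + 14476\right) = \left(\frac{7406}{6429} + \frac{\left(-129\right)^{3}}{-20343}\right) + \left(-15187 + 14476\right) = \left(7406 \cdot \frac{1}{6429} - - \frac{715563}{6781}\right) - 711 = \left(\frac{7406}{6429} + \frac{715563}{6781}\right) - 711 = \frac{4650574613}{43595049} - 711 = - \frac{26345505226}{43595049}$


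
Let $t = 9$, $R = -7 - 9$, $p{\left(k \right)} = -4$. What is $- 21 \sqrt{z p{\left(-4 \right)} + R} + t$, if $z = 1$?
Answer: $9 - 42 i \sqrt{5} \approx 9.0 - 93.915 i$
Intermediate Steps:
$R = -16$
$- 21 \sqrt{z p{\left(-4 \right)} + R} + t = - 21 \sqrt{1 \left(-4\right) - 16} + 9 = - 21 \sqrt{-4 - 16} + 9 = - 21 \sqrt{-20} + 9 = - 21 \cdot 2 i \sqrt{5} + 9 = - 42 i \sqrt{5} + 9 = 9 - 42 i \sqrt{5}$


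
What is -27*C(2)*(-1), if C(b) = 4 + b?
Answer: 162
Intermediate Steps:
-27*C(2)*(-1) = -27*(4 + 2)*(-1) = -162*(-1) = -27*(-6) = 162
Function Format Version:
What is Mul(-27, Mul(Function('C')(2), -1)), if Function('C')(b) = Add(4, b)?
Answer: 162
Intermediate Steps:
Mul(-27, Mul(Function('C')(2), -1)) = Mul(-27, Mul(Add(4, 2), -1)) = Mul(-27, Mul(6, -1)) = Mul(-27, -6) = 162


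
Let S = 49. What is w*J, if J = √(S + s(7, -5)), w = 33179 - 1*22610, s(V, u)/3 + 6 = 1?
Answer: 10569*√34 ≈ 61627.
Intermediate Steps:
s(V, u) = -15 (s(V, u) = -18 + 3*1 = -18 + 3 = -15)
w = 10569 (w = 33179 - 22610 = 10569)
J = √34 (J = √(49 - 15) = √34 ≈ 5.8309)
w*J = 10569*√34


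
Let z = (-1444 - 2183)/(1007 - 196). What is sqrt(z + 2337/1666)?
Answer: 55*I*sqrt(37803954)/193018 ≈ 1.752*I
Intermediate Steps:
z = -3627/811 ≈ -4.4723
sqrt(z + 2337/1666) = sqrt(-3627/811 + 2337/1666) = sqrt(-4147275/1351126) = 55*I*sqrt(37803954)/193018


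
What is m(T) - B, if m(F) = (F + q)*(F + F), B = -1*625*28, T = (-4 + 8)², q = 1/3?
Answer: 54068/3 ≈ 18023.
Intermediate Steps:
q = ⅓ ≈ 0.33333
T = 16 (T = 4² = 16)
B = -17500 (B = -625*28 = -17500)
m(F) = 2*F*(⅓ + F) (m(F) = (F + ⅓)*(F + F) = (⅓ + F)*(2*F) = 2*F*(⅓ + F))
m(T) - B = (⅔)*16*(1 + 3*16) - 1*(-17500) = (⅔)*16*(1 + 48) + 17500 = (⅔)*16*49 + 17500 = 1568/3 + 17500 = 54068/3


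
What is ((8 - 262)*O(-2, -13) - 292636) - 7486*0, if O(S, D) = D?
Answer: -289334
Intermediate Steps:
((8 - 262)*O(-2, -13) - 292636) - 7486*0 = ((8 - 262)*(-13) - 292636) - 7486*0 = (-254*(-13) - 292636) + 0 = (3302 - 292636) + 0 = -289334 + 0 = -289334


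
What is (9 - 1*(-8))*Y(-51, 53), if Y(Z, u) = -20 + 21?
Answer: 17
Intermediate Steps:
Y(Z, u) = 1
(9 - 1*(-8))*Y(-51, 53) = (9 - 1*(-8))*1 = (9 + 8)*1 = 17*1 = 17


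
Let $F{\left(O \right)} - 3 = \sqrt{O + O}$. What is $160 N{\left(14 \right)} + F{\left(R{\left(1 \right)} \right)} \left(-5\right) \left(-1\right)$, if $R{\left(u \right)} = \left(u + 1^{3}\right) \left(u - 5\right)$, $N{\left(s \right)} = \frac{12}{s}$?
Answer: $\frac{1065}{7} + 20 i \approx 152.14 + 20.0 i$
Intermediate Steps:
$R{\left(u \right)} = \left(1 + u\right) \left(-5 + u\right)$ ($R{\left(u \right)} = \left(u + 1\right) \left(-5 + u\right) = \left(1 + u\right) \left(-5 + u\right)$)
$F{\left(O \right)} = 3 + \sqrt{2} \sqrt{O}$ ($F{\left(O \right)} = 3 + \sqrt{O + O} = 3 + \sqrt{2 O} = 3 + \sqrt{2} \sqrt{O}$)
$160 N{\left(14 \right)} + F{\left(R{\left(1 \right)} \right)} \left(-5\right) \left(-1\right) = 160 \cdot \frac{12}{14} + \left(3 + \sqrt{2} \sqrt{-5 + 1^{2} - 4}\right) \left(-5\right) \left(-1\right) = 160 \cdot 12 \cdot \frac{1}{14} + \left(3 + \sqrt{2} \sqrt{-5 + 1 - 4}\right) \left(-5\right) \left(-1\right) = 160 \cdot \frac{6}{7} + \left(3 + \sqrt{2} \sqrt{-8}\right) \left(-5\right) \left(-1\right) = \frac{960}{7} + \left(3 + \sqrt{2} \cdot 2 i \sqrt{2}\right) \left(-5\right) \left(-1\right) = \frac{960}{7} + \left(3 + 4 i\right) \left(-5\right) \left(-1\right) = \frac{960}{7} + \left(-15 - 20 i\right) \left(-1\right) = \frac{960}{7} + \left(15 + 20 i\right) = \frac{1065}{7} + 20 i$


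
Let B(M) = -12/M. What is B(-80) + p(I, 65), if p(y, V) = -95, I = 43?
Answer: -1897/20 ≈ -94.850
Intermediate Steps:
B(-80) + p(I, 65) = -12/(-80) - 95 = -12*(-1/80) - 95 = 3/20 - 95 = -1897/20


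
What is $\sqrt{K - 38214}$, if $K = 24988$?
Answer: $i \sqrt{13226} \approx 115.0 i$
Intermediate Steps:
$\sqrt{K - 38214} = \sqrt{24988 - 38214} = \sqrt{-13226} = i \sqrt{13226}$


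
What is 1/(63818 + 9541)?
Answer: 1/73359 ≈ 1.3632e-5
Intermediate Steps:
1/(63818 + 9541) = 1/73359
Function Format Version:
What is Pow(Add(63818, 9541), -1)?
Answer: Rational(1, 73359) ≈ 1.3632e-5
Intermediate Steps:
Pow(Add(63818, 9541), -1) = Pow(73359, -1) = Rational(1, 73359)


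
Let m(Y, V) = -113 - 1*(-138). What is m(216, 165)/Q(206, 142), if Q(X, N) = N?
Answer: 25/142 ≈ 0.17606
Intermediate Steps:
m(Y, V) = 25 (m(Y, V) = -113 + 138 = 25)
m(216, 165)/Q(206, 142) = 25/142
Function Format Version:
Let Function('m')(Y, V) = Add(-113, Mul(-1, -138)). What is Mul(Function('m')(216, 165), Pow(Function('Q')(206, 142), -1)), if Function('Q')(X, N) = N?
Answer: Rational(25, 142) ≈ 0.17606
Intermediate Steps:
Function('m')(Y, V) = 25 (Function('m')(Y, V) = Add(-113, 138) = 25)
Mul(Function('m')(216, 165), Pow(Function('Q')(206, 142), -1)) = Mul(25, Pow(142, -1)) = Mul(25, Rational(1, 142)) = Rational(25, 142)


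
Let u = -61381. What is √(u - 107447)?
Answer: 2*I*√42207 ≈ 410.89*I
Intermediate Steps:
√(u - 107447) = √(-61381 - 107447) = √(-168828) = 2*I*√42207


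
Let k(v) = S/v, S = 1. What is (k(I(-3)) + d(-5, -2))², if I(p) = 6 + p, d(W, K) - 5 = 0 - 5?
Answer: ⅑ ≈ 0.11111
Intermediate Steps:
d(W, K) = 0 (d(W, K) = 5 + (0 - 5) = 5 - 5 = 0)
k(v) = 1/v
(k(I(-3)) + d(-5, -2))² = (1/(6 - 3) + 0)² = (1/3 + 0)² = (⅓ + 0)² = (⅓)² = ⅑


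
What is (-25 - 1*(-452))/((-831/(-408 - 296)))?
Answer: 300608/831 ≈ 361.74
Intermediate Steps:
(-25 - 1*(-452))/((-831/(-408 - 296))) = (-25 + 452)/((-831/(-704))) = 427/((-831*(-1/704))) = 427/(831/704) = 427*(704/831) = 300608/831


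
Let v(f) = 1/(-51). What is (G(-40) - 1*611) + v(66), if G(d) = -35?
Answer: -32947/51 ≈ -646.02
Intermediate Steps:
v(f) = -1/51
(G(-40) - 1*611) + v(66) = (-35 - 1*611) - 1/51 = (-35 - 611) - 1/51 = -646 - 1/51 = -32947/51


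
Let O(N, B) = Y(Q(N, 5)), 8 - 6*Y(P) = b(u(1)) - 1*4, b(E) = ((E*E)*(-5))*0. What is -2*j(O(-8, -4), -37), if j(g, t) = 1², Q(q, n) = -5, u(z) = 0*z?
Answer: -2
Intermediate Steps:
u(z) = 0
b(E) = 0 (b(E) = (E²*(-5))*0 = -5*E²*0 = 0)
Y(P) = 2 (Y(P) = 4/3 - (0 - 1*4)/6 = 4/3 - (0 - 4)/6 = 4/3 - ⅙*(-4) = 4/3 + ⅔ = 2)
O(N, B) = 2
j(g, t) = 1
-2*j(O(-8, -4), -37) = -2*1 = -2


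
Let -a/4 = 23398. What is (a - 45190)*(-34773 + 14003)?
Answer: 2882502140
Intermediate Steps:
a = -93592 (a = -4*23398 = -93592)
(a - 45190)*(-34773 + 14003) = (-93592 - 45190)*(-34773 + 14003) = -138782*(-20770) = 2882502140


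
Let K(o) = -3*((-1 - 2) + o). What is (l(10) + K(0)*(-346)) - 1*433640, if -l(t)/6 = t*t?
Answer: -437354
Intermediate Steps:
l(t) = -6*t² (l(t) = -6*t*t = -6*t²)
K(o) = 9 - 3*o (K(o) = -3*(-3 + o) = 9 - 3*o)
(l(10) + K(0)*(-346)) - 1*433640 = (-6*10² + (9 - 3*0)*(-346)) - 1*433640 = (-6*100 + (9 + 0)*(-346)) - 433640 = (-600 + 9*(-346)) - 433640 = (-600 - 3114) - 433640 = -3714 - 433640 = -437354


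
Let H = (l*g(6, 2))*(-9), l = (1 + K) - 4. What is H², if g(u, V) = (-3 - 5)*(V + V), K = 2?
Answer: 82944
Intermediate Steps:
l = -1 (l = (1 + 2) - 4 = 3 - 4 = -1)
g(u, V) = -16*V
H = -288 (H = -(-16)*2*(-9) = -1*(-32)*(-9) = 32*(-9) = -288)
H² = (-288)² = 82944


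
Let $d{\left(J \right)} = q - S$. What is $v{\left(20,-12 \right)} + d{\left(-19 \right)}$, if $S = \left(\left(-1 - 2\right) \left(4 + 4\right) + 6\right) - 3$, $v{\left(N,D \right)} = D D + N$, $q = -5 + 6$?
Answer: $186$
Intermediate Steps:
$q = 1$
$v{\left(N,D \right)} = N + D^{2}$ ($v{\left(N,D \right)} = D^{2} + N = N + D^{2}$)
$S = -21$ ($S = \left(\left(-3\right) 8 + 6\right) - 3 = \left(-24 + 6\right) - 3 = -18 - 3 = -21$)
$d{\left(J \right)} = 22$ ($d{\left(J \right)} = 1 - -21 = 1 + 21 = 22$)
$v{\left(20,-12 \right)} + d{\left(-19 \right)} = \left(20 + \left(-12\right)^{2}\right) + 22 = \left(20 + 144\right) + 22 = 164 + 22 = 186$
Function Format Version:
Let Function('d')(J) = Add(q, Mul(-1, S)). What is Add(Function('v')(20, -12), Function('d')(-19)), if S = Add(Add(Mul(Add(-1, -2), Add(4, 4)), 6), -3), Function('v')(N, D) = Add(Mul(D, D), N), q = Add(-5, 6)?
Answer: 186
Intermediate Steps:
q = 1
Function('v')(N, D) = Add(N, Pow(D, 2)) (Function('v')(N, D) = Add(Pow(D, 2), N) = Add(N, Pow(D, 2)))
S = -21 (S = Add(Add(Mul(-3, 8), 6), -3) = Add(Add(-24, 6), -3) = Add(-18, -3) = -21)
Function('d')(J) = 22 (Function('d')(J) = Add(1, Mul(-1, -21)) = Add(1, 21) = 22)
Add(Function('v')(20, -12), Function('d')(-19)) = Add(Add(20, Pow(-12, 2)), 22) = Add(Add(20, 144), 22) = Add(164, 22) = 186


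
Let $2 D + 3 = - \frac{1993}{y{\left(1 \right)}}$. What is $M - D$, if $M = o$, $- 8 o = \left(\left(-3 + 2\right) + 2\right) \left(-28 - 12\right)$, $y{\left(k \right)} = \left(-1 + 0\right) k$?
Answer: $-990$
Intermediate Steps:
$y{\left(k \right)} = - k$
$o = 5$ ($o = - \frac{\left(\left(-3 + 2\right) + 2\right) \left(-28 - 12\right)}{8} = - \frac{\left(-1 + 2\right) \left(-40\right)}{8} = - \frac{1 \left(-40\right)}{8} = \left(- \frac{1}{8}\right) \left(-40\right) = 5$)
$M = 5$
$D = 995$ ($D = - \frac{3}{2} + \frac{\left(-1993\right) \frac{1}{\left(-1\right) 1}}{2} = - \frac{3}{2} + \frac{\left(-1993\right) \frac{1}{-1}}{2} = - \frac{3}{2} + \frac{\left(-1993\right) \left(-1\right)}{2} = - \frac{3}{2} + \frac{1}{2} \cdot 1993 = - \frac{3}{2} + \frac{1993}{2} = 995$)
$M - D = 5 - 995 = -990$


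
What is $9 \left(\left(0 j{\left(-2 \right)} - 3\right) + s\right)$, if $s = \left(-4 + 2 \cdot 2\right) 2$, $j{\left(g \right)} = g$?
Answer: $-27$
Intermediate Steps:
$s = 0$ ($s = \left(-4 + 4\right) 2 = 0 \cdot 2 = 0$)
$9 \left(\left(0 j{\left(-2 \right)} - 3\right) + s\right) = 9 \left(\left(0 \left(-2\right) - 3\right) + 0\right) = 9 \left(\left(0 - 3\right) + 0\right) = 9 \left(-3 + 0\right) = 9 \left(-3\right) = -27$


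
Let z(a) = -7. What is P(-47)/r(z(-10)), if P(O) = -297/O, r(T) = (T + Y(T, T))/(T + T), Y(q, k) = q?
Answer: 297/47 ≈ 6.3191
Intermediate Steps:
r(T) = 1 (r(T) = (T + T)/(T + T) = (2*T)/((2*T)) = (2*T)*(1/(2*T)) = 1)
P(-47)/r(z(-10)) = -297/(-47)/1 = -297*(-1/47)*1 = (297/47)*1 = 297/47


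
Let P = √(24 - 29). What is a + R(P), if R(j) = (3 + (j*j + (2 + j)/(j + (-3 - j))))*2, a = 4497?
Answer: 13475/3 - 2*I*√5/3 ≈ 4491.7 - 1.4907*I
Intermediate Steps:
P = I*√5 (P = √(-5) = I*√5 ≈ 2.2361*I)
R(j) = 14/3 + 2*j² - 2*j/3 (R(j) = (3 + (j² + (2 + j)/(-3)))*2 = (3 + (j² + (2 + j)*(-⅓)))*2 = (3 + (j² + (-⅔ - j/3)))*2 = (3 + (-⅔ + j² - j/3))*2 = (7/3 + j² - j/3)*2 = 14/3 + 2*j² - 2*j/3)
a + R(P) = 4497 + (14/3 + 2*(I*√5)² - 2*I*√5/3) = 4497 + (14/3 + 2*(-5) - 2*I*√5/3) = 4497 + (14/3 - 10 - 2*I*√5/3) = 4497 + (-16/3 - 2*I*√5/3) = 13475/3 - 2*I*√5/3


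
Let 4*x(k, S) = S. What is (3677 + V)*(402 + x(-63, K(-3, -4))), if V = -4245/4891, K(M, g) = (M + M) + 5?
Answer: 14446899467/9782 ≈ 1.4769e+6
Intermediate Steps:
K(M, g) = 5 + 2*M (K(M, g) = 2*M + 5 = 5 + 2*M)
x(k, S) = S/4
V = -4245/4891 (V = -4245*1/4891 = -4245/4891 ≈ -0.86792)
(3677 + V)*(402 + x(-63, K(-3, -4))) = (3677 - 4245/4891)*(402 + (5 + 2*(-3))/4) = 17979962*(402 + (5 - 6)/4)/4891 = 17979962*(402 + (¼)*(-1))/4891 = 17979962*(402 - ¼)/4891 = (17979962/4891)*(1607/4) = 14446899467/9782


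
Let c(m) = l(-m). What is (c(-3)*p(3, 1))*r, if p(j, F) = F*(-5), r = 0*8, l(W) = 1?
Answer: 0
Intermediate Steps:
c(m) = 1
r = 0
p(j, F) = -5*F
(c(-3)*p(3, 1))*r = (1*(-5*1))*0 = (1*(-5))*0 = -5*0 = 0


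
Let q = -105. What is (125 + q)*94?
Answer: 1880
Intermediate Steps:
(125 + q)*94 = (125 - 105)*94 = 20*94 = 1880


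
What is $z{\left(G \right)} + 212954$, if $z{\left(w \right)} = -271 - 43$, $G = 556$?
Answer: $212640$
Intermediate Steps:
$z{\left(w \right)} = -314$
$z{\left(G \right)} + 212954 = -314 + 212954 = 212640$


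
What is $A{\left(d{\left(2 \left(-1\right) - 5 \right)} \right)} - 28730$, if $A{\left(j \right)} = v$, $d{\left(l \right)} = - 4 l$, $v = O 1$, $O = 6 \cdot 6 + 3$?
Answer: $-28691$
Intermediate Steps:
$O = 39$ ($O = 36 + 3 = 39$)
$v = 39$ ($v = 39 \cdot 1 = 39$)
$A{\left(j \right)} = 39$
$A{\left(d{\left(2 \left(-1\right) - 5 \right)} \right)} - 28730 = 39 - 28730 = -28691$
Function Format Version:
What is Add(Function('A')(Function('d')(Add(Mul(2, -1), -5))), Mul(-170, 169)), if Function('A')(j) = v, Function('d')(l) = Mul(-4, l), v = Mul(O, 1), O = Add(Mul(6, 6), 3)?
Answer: -28691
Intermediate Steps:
O = 39 (O = Add(36, 3) = 39)
v = 39 (v = Mul(39, 1) = 39)
Function('A')(j) = 39
Add(Function('A')(Function('d')(Add(Mul(2, -1), -5))), Mul(-170, 169)) = Add(39, Mul(-170, 169)) = Add(39, -28730) = -28691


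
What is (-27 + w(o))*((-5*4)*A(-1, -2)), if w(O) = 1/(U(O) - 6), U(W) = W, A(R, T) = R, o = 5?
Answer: -560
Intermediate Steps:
w(O) = 1/(-6 + O) (w(O) = 1/(O - 6) = 1/(-6 + O))
(-27 + w(o))*((-5*4)*A(-1, -2)) = (-27 + 1/(-6 + 5))*(-5*4*(-1)) = (-27 + 1/(-1))*(-20*(-1)) = (-27 - 1)*20 = -28*20 = -560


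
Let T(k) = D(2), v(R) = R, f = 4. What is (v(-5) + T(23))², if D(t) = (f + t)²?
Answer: 961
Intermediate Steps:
D(t) = (4 + t)²
T(k) = 36 (T(k) = (4 + 2)² = 6² = 36)
(v(-5) + T(23))² = (-5 + 36)² = 31² = 961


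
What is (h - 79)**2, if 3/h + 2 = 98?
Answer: 6385729/1024 ≈ 6236.1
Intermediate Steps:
h = 1/32 (h = 3/(-2 + 98) = 3/96 = 3*(1/96) = 1/32 ≈ 0.031250)
(h - 79)**2 = (1/32 - 79)**2 = (-2527/32)**2 = 6385729/1024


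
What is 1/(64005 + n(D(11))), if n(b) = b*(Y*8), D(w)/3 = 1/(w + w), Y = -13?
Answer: 11/703899 ≈ 1.5627e-5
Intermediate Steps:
D(w) = 3/(2*w) (D(w) = 3/(w + w) = 3/((2*w)) = 3*(1/(2*w)) = 3/(2*w))
n(b) = -104*b (n(b) = b*(-13*8) = b*(-104) = -104*b)
1/(64005 + n(D(11))) = 1/(64005 - 156/11) = 1/(703899/11) = 11/703899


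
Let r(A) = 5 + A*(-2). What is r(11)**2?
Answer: 289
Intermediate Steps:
r(A) = 5 - 2*A
r(11)**2 = (5 - 2*11)**2 = (5 - 22)**2 = (-17)**2 = 289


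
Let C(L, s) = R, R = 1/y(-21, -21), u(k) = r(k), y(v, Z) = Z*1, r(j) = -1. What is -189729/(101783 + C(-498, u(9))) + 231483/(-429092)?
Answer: -1102208301957/458579631332 ≈ -2.4035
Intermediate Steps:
y(v, Z) = Z
u(k) = -1
R = -1/21 (R = 1/(-21) = -1/21 ≈ -0.047619)
C(L, s) = -1/21
-189729/(101783 + C(-498, u(9))) + 231483/(-429092) = -189729/(101783 - 1/21) + 231483/(-429092) = -189729/2137442/21 + 231483*(-1/429092) = -189729*21/2137442 - 231483/429092 = -3984309/2137442 - 231483/429092 = -1102208301957/458579631332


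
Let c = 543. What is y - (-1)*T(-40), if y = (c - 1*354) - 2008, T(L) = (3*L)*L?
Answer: 2981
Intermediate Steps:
T(L) = 3*L²
y = -1819 (y = (543 - 1*354) - 2008 = (543 - 354) - 2008 = 189 - 2008 = -1819)
y - (-1)*T(-40) = -1819 - (-1)*3*(-40)² = -1819 - (-1)*3*1600 = -1819 - (-1)*4800 = -1819 - 1*(-4800) = -1819 + 4800 = 2981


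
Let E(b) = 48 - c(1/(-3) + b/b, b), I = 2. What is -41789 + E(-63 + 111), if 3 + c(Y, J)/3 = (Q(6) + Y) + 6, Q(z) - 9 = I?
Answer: -41785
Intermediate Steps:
Q(z) = 11 (Q(z) = 9 + 2 = 11)
c(Y, J) = 42 + 3*Y (c(Y, J) = -9 + 3*((11 + Y) + 6) = -9 + 3*(17 + Y) = -9 + (51 + 3*Y) = 42 + 3*Y)
E(b) = 4 (E(b) = 48 - (42 + 3*(1/(-3) + b/b)) = 48 - (42 + 3*(1*(-⅓) + 1)) = 48 - (42 + 3*(-⅓ + 1)) = 48 - (42 + 3*(⅔)) = 48 - (42 + 2) = 48 - 1*44 = 48 - 44 = 4)
-41789 + E(-63 + 111) = -41789 + 4 = -41785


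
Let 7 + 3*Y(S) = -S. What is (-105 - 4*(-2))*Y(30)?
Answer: 3589/3 ≈ 1196.3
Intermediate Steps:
Y(S) = -7/3 - S/3 (Y(S) = -7/3 + (-S)/3 = -7/3 - S/3)
(-105 - 4*(-2))*Y(30) = (-105 - 4*(-2))*(-7/3 - 1/3*30) = (-105 + 8)*(-7/3 - 10) = -97*(-37/3) = 3589/3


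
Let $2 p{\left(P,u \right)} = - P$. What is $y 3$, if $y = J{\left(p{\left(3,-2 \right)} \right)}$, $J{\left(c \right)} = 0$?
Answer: $0$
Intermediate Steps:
$p{\left(P,u \right)} = - \frac{P}{2}$ ($p{\left(P,u \right)} = \frac{\left(-1\right) P}{2} = - \frac{P}{2}$)
$y = 0$
$y 3 = 0 \cdot 3 = 0$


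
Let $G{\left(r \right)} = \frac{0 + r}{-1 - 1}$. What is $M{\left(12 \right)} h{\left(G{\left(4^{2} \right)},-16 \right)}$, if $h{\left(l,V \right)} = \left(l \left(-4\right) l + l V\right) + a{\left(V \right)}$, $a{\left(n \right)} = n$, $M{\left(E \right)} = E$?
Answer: $-1728$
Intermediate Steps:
$G{\left(r \right)} = - \frac{r}{2}$ ($G{\left(r \right)} = \frac{r}{-2} = r \left(- \frac{1}{2}\right) = - \frac{r}{2}$)
$h{\left(l,V \right)} = V - 4 l^{2} + V l$ ($h{\left(l,V \right)} = \left(l \left(-4\right) l + l V\right) + V = \left(- 4 l l + V l\right) + V = \left(- 4 l^{2} + V l\right) + V = V - 4 l^{2} + V l$)
$M{\left(12 \right)} h{\left(G{\left(4^{2} \right)},-16 \right)} = 12 \left(-16 - 4 \left(- \frac{4^{2}}{2}\right)^{2} - 16 \left(- \frac{4^{2}}{2}\right)\right) = 12 \left(-16 - 4 \left(\left(- \frac{1}{2}\right) 16\right)^{2} - 16 \left(\left(- \frac{1}{2}\right) 16\right)\right) = 12 \left(-16 - 4 \left(-8\right)^{2} - -128\right) = 12 \left(-16 - 256 + 128\right) = 12 \left(-144\right) = -1728$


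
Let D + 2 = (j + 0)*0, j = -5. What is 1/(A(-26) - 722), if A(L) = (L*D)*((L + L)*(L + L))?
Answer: 1/139886 ≈ 7.1487e-6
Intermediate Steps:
D = -2 (D = -2 + (-5 + 0)*0 = -2 - 5*0 = -2 + 0 = -2)
A(L) = -8*L**3 (A(L) = (L*(-2))*((L + L)*(L + L)) = (-2*L)*((2*L)*(2*L)) = (-2*L)*(4*L**2) = -8*L**3)
1/(A(-26) - 722) = 1/(-8*(-26)**3 - 722) = 1/(-8*(-17576) - 722) = 1/(140608 - 722) = 1/139886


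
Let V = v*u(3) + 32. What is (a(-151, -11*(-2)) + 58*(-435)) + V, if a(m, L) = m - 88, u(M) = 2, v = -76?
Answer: -25589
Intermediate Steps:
a(m, L) = -88 + m
V = -120 (V = -76*2 + 32 = -152 + 32 = -120)
(a(-151, -11*(-2)) + 58*(-435)) + V = ((-88 - 151) + 58*(-435)) - 120 = (-239 - 25230) - 120 = -25469 - 120 = -25589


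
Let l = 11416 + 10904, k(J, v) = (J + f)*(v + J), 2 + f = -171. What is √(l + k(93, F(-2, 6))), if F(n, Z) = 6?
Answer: 120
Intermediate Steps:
f = -173 (f = -2 - 171 = -173)
k(J, v) = (-173 + J)*(J + v) (k(J, v) = (J - 173)*(v + J) = (-173 + J)*(J + v))
l = 22320
√(l + k(93, F(-2, 6))) = √(22320 + (93² - 173*93 - 173*6 + 93*6)) = √(22320 + (8649 - 16089 - 1038 + 558)) = √(22320 - 7920) = √14400 = 120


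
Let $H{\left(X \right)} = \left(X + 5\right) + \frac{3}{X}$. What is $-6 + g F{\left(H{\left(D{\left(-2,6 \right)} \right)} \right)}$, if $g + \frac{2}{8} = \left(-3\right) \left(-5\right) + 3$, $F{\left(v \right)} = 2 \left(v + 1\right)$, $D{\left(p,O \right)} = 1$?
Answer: $349$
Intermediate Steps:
$H{\left(X \right)} = 5 + X + \frac{3}{X}$ ($H{\left(X \right)} = \left(5 + X\right) + \frac{3}{X} = 5 + X + \frac{3}{X}$)
$F{\left(v \right)} = 2 + 2 v$ ($F{\left(v \right)} = 2 \left(1 + v\right) = 2 + 2 v$)
$g = \frac{71}{4}$ ($g = - \frac{1}{4} + \left(\left(-3\right) \left(-5\right) + 3\right) = - \frac{1}{4} + \left(15 + 3\right) = - \frac{1}{4} + 18 = \frac{71}{4} \approx 17.75$)
$-6 + g F{\left(H{\left(D{\left(-2,6 \right)} \right)} \right)} = -6 + \frac{71 \left(2 + 2 \left(5 + 1 + \frac{3}{1}\right)\right)}{4} = -6 + \frac{71 \left(2 + 2 \left(5 + 1 + 3 \cdot 1\right)\right)}{4} = -6 + \frac{71 \left(2 + 2 \left(5 + 1 + 3\right)\right)}{4} = -6 + \frac{71 \left(2 + 2 \cdot 9\right)}{4} = -6 + \frac{71 \left(2 + 18\right)}{4} = -6 + \frac{71}{4} \cdot 20 = -6 + 355 = 349$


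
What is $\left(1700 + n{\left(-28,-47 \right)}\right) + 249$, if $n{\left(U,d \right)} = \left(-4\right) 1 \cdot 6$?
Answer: $1925$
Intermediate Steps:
$n{\left(U,d \right)} = -24$ ($n{\left(U,d \right)} = \left(-4\right) 6 = -24$)
$\left(1700 + n{\left(-28,-47 \right)}\right) + 249 = \left(1700 - 24\right) + 249 = 1676 + 249 = 1925$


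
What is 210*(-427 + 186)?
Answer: -50610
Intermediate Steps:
210*(-427 + 186) = 210*(-241) = -50610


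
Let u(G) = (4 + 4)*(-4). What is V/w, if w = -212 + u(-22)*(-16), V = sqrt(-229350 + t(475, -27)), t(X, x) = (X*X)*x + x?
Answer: I*sqrt(1580313)/150 ≈ 8.3807*I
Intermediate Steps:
t(X, x) = x + x*X**2 (t(X, x) = X**2*x + x = x*X**2 + x = x + x*X**2)
u(G) = -32 (u(G) = 8*(-4) = -32)
V = 2*I*sqrt(1580313) (V = sqrt(-229350 - 27*(1 + 475**2)) = sqrt(-229350 - 27*(1 + 225625)) = sqrt(-229350 - 27*225626) = sqrt(-229350 - 6091902) = sqrt(-6321252) = 2*I*sqrt(1580313) ≈ 2514.2*I)
w = 300 (w = -212 - 32*(-16) = -212 + 512 = 300)
V/w = (2*I*sqrt(1580313))/300 = (2*I*sqrt(1580313))*(1/300) = I*sqrt(1580313)/150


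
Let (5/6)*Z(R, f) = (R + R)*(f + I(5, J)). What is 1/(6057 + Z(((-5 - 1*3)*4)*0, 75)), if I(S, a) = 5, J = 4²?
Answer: 1/6057 ≈ 0.00016510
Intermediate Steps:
J = 16
Z(R, f) = 12*R*(5 + f)/5 (Z(R, f) = 6*((R + R)*(f + 5))/5 = 6*((2*R)*(5 + f))/5 = 6*(2*R*(5 + f))/5 = 12*R*(5 + f)/5)
1/(6057 + Z(((-5 - 1*3)*4)*0, 75)) = 1/(6057 + 12*(((-5 - 1*3)*4)*0)*(5 + 75)/5) = 1/(6057 + (12/5)*(((-5 - 3)*4)*0)*80) = 1/(6057 + (12/5)*(-8*4*0)*80) = 1/(6057 + (12/5)*(-32*0)*80) = 1/(6057 + (12/5)*0*80) = 1/(6057 + 0) = 1/6057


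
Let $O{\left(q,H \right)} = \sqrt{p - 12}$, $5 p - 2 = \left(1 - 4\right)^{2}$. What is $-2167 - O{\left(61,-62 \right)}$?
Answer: $-2167 - \frac{7 i \sqrt{5}}{5} \approx -2167.0 - 3.1305 i$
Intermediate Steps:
$p = \frac{11}{5}$ ($p = \frac{2}{5} + \frac{\left(1 - 4\right)^{2}}{5} = \frac{2}{5} + \frac{\left(-3\right)^{2}}{5} = \frac{2}{5} + \frac{1}{5} \cdot 9 = \frac{2}{5} + \frac{9}{5} = \frac{11}{5} \approx 2.2$)
$O{\left(q,H \right)} = \frac{7 i \sqrt{5}}{5}$ ($O{\left(q,H \right)} = \sqrt{\frac{11}{5} - 12} = \sqrt{- \frac{49}{5}} = \frac{7 i \sqrt{5}}{5}$)
$-2167 - O{\left(61,-62 \right)} = -2167 - \frac{7 i \sqrt{5}}{5}$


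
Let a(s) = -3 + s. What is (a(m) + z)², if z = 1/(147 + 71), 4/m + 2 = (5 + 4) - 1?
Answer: 2319529/427716 ≈ 5.4231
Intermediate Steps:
m = ⅔ (m = 4/(-2 + ((5 + 4) - 1)) = 4/(-2 + (9 - 1)) = 4/(-2 + 8) = 4/6 = 4*(⅙) = ⅔ ≈ 0.66667)
z = 1/218 ≈ 0.0045872
(a(m) + z)² = ((-3 + ⅔) + 1/218)² = (-7/3 + 1/218)² = (-1523/654)² = 2319529/427716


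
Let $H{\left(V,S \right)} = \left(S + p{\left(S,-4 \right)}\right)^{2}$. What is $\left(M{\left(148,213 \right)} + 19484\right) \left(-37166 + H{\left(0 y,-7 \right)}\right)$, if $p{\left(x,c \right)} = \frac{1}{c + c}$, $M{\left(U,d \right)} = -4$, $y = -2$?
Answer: $- \frac{5784038125}{8} \approx -7.23 \cdot 10^{8}$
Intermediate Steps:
$p{\left(x,c \right)} = \frac{1}{2 c}$
$H{\left(V,S \right)} = \left(- \frac{1}{8} + S\right)^{2}$ ($H{\left(V,S \right)} = \left(S + \frac{1}{2 \left(-4\right)}\right)^{2} = \left(S + \frac{1}{2} \left(- \frac{1}{4}\right)\right)^{2} = \left(S - \frac{1}{8}\right)^{2} = \left(- \frac{1}{8} + S\right)^{2}$)
$\left(M{\left(148,213 \right)} + 19484\right) \left(-37166 + H{\left(0 y,-7 \right)}\right) = \left(-4 + 19484\right) \left(-37166 + \frac{\left(-1 + 8 \left(-7\right)\right)^{2}}{64}\right) = 19480 \left(-37166 + \frac{\left(-1 - 56\right)^{2}}{64}\right) = 19480 \left(-37166 + \frac{\left(-57\right)^{2}}{64}\right) = 19480 \left(-37166 + \frac{1}{64} \cdot 3249\right) = 19480 \left(-37166 + \frac{3249}{64}\right) = 19480 \left(- \frac{2375375}{64}\right) = - \frac{5784038125}{8}$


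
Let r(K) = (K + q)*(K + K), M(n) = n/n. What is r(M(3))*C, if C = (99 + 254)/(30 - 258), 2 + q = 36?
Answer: -12355/114 ≈ -108.38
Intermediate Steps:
q = 34 (q = -2 + 36 = 34)
M(n) = 1
r(K) = 2*K*(34 + K) (r(K) = (K + 34)*(K + K) = (34 + K)*(2*K) = 2*K*(34 + K))
C = -353/228 (C = 353/(-228) = 353*(-1/228) = -353/228 ≈ -1.5482)
r(M(3))*C = (2*1*(34 + 1))*(-353/228) = (2*1*35)*(-353/228) = 70*(-353/228) = -12355/114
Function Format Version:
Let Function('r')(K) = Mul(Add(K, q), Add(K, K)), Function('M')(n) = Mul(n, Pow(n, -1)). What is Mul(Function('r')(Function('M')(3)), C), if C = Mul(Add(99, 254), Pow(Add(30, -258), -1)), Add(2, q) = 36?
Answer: Rational(-12355, 114) ≈ -108.38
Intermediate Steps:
q = 34 (q = Add(-2, 36) = 34)
Function('M')(n) = 1
Function('r')(K) = Mul(2, K, Add(34, K)) (Function('r')(K) = Mul(Add(K, 34), Add(K, K)) = Mul(Add(34, K), Mul(2, K)) = Mul(2, K, Add(34, K)))
C = Rational(-353, 228) (C = Mul(353, Pow(-228, -1)) = Mul(353, Rational(-1, 228)) = Rational(-353, 228) ≈ -1.5482)
Mul(Function('r')(Function('M')(3)), C) = Mul(Mul(2, 1, Add(34, 1)), Rational(-353, 228)) = Mul(Mul(2, 1, 35), Rational(-353, 228)) = Mul(70, Rational(-353, 228)) = Rational(-12355, 114)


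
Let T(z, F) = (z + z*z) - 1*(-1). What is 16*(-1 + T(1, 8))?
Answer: 32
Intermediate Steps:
T(z, F) = 1 + z + z² (T(z, F) = (z + z²) + 1 = 1 + z + z²)
16*(-1 + T(1, 8)) = 16*(-1 + (1 + 1 + 1²)) = 16*(-1 + (1 + 1 + 1)) = 16*(-1 + 3) = 16*2 = 32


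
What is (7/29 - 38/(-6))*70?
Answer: 40040/87 ≈ 460.23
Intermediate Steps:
(7/29 - 38/(-6))*70 = (7*(1/29) - 38*(-⅙))*70 = (7/29 + 19/3)*70 = (572/87)*70 = 40040/87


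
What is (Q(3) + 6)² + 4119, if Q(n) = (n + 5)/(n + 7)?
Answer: 104131/25 ≈ 4165.2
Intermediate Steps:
Q(n) = (5 + n)/(7 + n)
(Q(3) + 6)² + 4119 = ((5 + 3)/(7 + 3) + 6)² + 4119 = (8/10 + 6)² + 4119 = ((⅒)*8 + 6)² + 4119 = (⅘ + 6)² + 4119 = (34/5)² + 4119 = 1156/25 + 4119 = 104131/25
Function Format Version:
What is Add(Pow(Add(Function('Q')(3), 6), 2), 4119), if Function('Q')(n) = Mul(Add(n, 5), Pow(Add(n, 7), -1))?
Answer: Rational(104131, 25) ≈ 4165.2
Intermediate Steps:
Function('Q')(n) = Mul(Pow(Add(7, n), -1), Add(5, n)) (Function('Q')(n) = Mul(Add(5, n), Pow(Add(7, n), -1)) = Mul(Pow(Add(7, n), -1), Add(5, n)))
Add(Pow(Add(Function('Q')(3), 6), 2), 4119) = Add(Pow(Add(Mul(Pow(Add(7, 3), -1), Add(5, 3)), 6), 2), 4119) = Add(Pow(Add(Mul(Pow(10, -1), 8), 6), 2), 4119) = Add(Pow(Add(Mul(Rational(1, 10), 8), 6), 2), 4119) = Add(Pow(Add(Rational(4, 5), 6), 2), 4119) = Add(Pow(Rational(34, 5), 2), 4119) = Add(Rational(1156, 25), 4119) = Rational(104131, 25)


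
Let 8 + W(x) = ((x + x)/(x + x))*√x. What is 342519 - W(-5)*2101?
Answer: 359327 - 2101*I*√5 ≈ 3.5933e+5 - 4698.0*I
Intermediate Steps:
W(x) = -8 + √x (W(x) = -8 + ((x + x)/(x + x))*√x = -8 + ((2*x)/((2*x)))*√x = -8 + ((2*x)*(1/(2*x)))*√x = -8 + 1*√x = -8 + √x)
342519 - W(-5)*2101 = 342519 - (-8 + √(-5))*2101 = 342519 - (-8 + I*√5)*2101 = 342519 - (-16808 + 2101*I*√5) = 342519 + (16808 - 2101*I*√5) = 359327 - 2101*I*√5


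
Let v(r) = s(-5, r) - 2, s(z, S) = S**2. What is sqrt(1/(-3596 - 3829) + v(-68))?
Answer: sqrt(1132505517)/495 ≈ 67.985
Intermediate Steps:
v(r) = -2 + r**2 (v(r) = r**2 - 2 = -2 + r**2)
sqrt(1/(-3596 - 3829) + v(-68)) = sqrt(1/(-3596 - 3829) + (-2 + (-68)**2)) = sqrt(1/(-7425) + (-2 + 4624)) = sqrt(-1/7425 + 4622) = sqrt(34318349/7425) = sqrt(1132505517)/495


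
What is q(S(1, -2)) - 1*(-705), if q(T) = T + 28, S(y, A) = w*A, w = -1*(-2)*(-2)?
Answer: 741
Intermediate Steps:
w = -4 (w = 2*(-2) = -4)
S(y, A) = -4*A
q(T) = 28 + T
q(S(1, -2)) - 1*(-705) = (28 - 4*(-2)) - 1*(-705) = (28 + 8) + 705 = 36 + 705 = 741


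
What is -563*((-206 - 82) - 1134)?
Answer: 800586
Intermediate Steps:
-563*((-206 - 82) - 1134) = -563*(-288 - 1134) = -563*(-1422) = 800586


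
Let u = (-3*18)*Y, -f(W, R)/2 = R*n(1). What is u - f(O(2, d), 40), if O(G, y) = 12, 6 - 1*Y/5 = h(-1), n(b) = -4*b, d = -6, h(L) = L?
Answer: -2210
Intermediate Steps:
Y = 35 (Y = 30 - 5*(-1) = 30 + 5 = 35)
f(W, R) = 8*R (f(W, R) = -2*R*(-4*1) = -2*R*(-4) = -(-8)*R = 8*R)
u = -1890 (u = -3*18*35 = -54*35 = -1890)
u - f(O(2, d), 40) = -1890 - 8*40 = -1890 - 1*320 = -1890 - 320 = -2210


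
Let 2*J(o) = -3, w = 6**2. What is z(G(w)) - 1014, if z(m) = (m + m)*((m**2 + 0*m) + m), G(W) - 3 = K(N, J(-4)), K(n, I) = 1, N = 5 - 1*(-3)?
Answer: -854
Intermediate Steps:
w = 36
N = 8 (N = 5 + 3 = 8)
J(o) = -3/2 (J(o) = (1/2)*(-3) = -3/2)
G(W) = 4 (G(W) = 3 + 1 = 4)
z(m) = 2*m*(m + m**2) (z(m) = (2*m)*((m**2 + 0) + m) = (2*m)*(m**2 + m) = (2*m)*(m + m**2) = 2*m*(m + m**2))
z(G(w)) - 1014 = 2*4**2*(1 + 4) - 1014 = 2*16*5 - 1014 = 160 - 1014 = -854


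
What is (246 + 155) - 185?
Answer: 216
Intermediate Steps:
(246 + 155) - 185 = 401 - 185 = 216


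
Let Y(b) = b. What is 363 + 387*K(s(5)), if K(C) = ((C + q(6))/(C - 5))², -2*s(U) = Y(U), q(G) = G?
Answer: 11182/25 ≈ 447.28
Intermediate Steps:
s(U) = -U/2
K(C) = (6 + C)²/(-5 + C)² (K(C) = ((C + 6)/(C - 5))² = ((6 + C)/(-5 + C))² = (6 + C)²/(-5 + C)²)
363 + 387*K(s(5)) = 363 + 387*((6 - ½*5)²/(-5 - ½*5)²) = 363 + 387*((6 - 5/2)²/(-5 - 5/2)²) = 363 + 387*((7/2)²/(-15/2)²) = 363 + 387*((4/225)*(49/4)) = 363 + 387*(49/225) = 363 + 2107/25 = 11182/25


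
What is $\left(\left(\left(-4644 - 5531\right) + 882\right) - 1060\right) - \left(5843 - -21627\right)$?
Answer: $-37823$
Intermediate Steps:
$\left(\left(\left(-4644 - 5531\right) + 882\right) - 1060\right) - \left(5843 - -21627\right) = \left(\left(\left(-4644 - 5531\right) + 882\right) - 1060\right) - \left(5843 + 21627\right) = \left(\left(-10175 + 882\right) - 1060\right) - 27470 = \left(-9293 - 1060\right) - 27470 = -10353 - 27470 = -37823$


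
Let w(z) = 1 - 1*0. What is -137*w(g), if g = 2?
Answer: -137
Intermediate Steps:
w(z) = 1 (w(z) = 1 + 0 = 1)
-137*w(g) = -137*1 = -137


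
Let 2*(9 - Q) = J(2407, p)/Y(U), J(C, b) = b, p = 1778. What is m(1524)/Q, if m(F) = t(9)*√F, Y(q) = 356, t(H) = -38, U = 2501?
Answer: -27056*√381/2315 ≈ -228.13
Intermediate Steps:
m(F) = -38*√F
Q = 2315/356 (Q = 9 - 889/356 = 2315/356 ≈ 6.5028)
m(1524)/Q = (-76*√381)/(2315/356) = -76*√381*(356/2315) = -27056*√381/2315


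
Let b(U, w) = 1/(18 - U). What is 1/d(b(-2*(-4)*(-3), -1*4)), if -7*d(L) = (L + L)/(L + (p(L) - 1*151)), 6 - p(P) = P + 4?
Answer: 21903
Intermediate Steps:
p(P) = 2 - P (p(P) = 6 - (P + 4) = 6 - (4 + P) = 6 + (-4 - P) = 2 - P)
d(L) = 2*L/1043 (d(L) = -(L + L)/(7*(L + ((2 - L) - 1*151))) = -2*L/(7*(L + ((2 - L) - 151))) = -2*L/(7*(L + (-149 - L))) = -2*L/(7*(-149)) = -2*L*(-1)/(7*149) = -(-2)*L/1043 = 2*L/1043)
1/d(b(-2*(-4)*(-3), -1*4)) = 1/(2*(-1/(-18 - 2*(-4)*(-3)))/1043) = 1/(2*(-1/(-18 + 8*(-3)))/1043) = 1/(2*(-1/(-18 - 24))/1043) = 1/(2*(-1/(-42))/1043) = 1/(2*(-1*(-1/42))/1043) = 1/((2/1043)*(1/42)) = 1/(1/21903) = 21903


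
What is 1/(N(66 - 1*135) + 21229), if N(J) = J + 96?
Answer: 1/21256 ≈ 4.7046e-5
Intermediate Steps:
N(J) = 96 + J
1/(N(66 - 1*135) + 21229) = 1/((96 + (66 - 1*135)) + 21229) = 1/((96 + (66 - 135)) + 21229) = 1/((96 - 69) + 21229) = 1/(27 + 21229) = 1/21256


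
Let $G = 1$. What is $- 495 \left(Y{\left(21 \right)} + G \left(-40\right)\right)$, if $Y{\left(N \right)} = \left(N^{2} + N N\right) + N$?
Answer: $-427185$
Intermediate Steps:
$Y{\left(N \right)} = N + 2 N^{2}$ ($Y{\left(N \right)} = \left(N^{2} + N^{2}\right) + N = 2 N^{2} + N = N + 2 N^{2}$)
$- 495 \left(Y{\left(21 \right)} + G \left(-40\right)\right) = - 495 \left(21 \left(1 + 2 \cdot 21\right) + 1 \left(-40\right)\right) = - 495 \left(21 \left(1 + 42\right) - 40\right) = - 495 \left(21 \cdot 43 - 40\right) = - 495 \left(903 - 40\right) = \left(-495\right) 863 = -427185$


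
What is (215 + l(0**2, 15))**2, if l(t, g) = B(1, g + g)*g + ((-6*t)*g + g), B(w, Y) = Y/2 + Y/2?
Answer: 462400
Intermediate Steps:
B(w, Y) = Y (B(w, Y) = Y*(1/2) + Y*(1/2) = Y/2 + Y/2 = Y)
l(t, g) = g + 2*g**2 - 6*g*t (l(t, g) = (g + g)*g + ((-6*t)*g + g) = (2*g)*g + (-6*g*t + g) = 2*g**2 + (g - 6*g*t) = g + 2*g**2 - 6*g*t)
(215 + l(0**2, 15))**2 = (215 + 15*(1 - 6*0**2 + 2*15))**2 = (215 + 15*(1 - 6*0 + 30))**2 = (215 + 15*(1 + 0 + 30))**2 = (215 + 15*31)**2 = (215 + 465)**2 = 680**2 = 462400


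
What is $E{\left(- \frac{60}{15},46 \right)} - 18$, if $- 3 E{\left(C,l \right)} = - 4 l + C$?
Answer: $\frac{134}{3} \approx 44.667$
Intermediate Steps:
$E{\left(C,l \right)} = - \frac{C}{3} + \frac{4 l}{3}$ ($E{\left(C,l \right)} = - \frac{- 4 l + C}{3} = - \frac{C - 4 l}{3} = - \frac{C}{3} + \frac{4 l}{3}$)
$E{\left(- \frac{60}{15},46 \right)} - 18 = \left(- \frac{\left(-60\right) \frac{1}{15}}{3} + \frac{4}{3} \cdot 46\right) - 18 = \left(- \frac{\left(-60\right) \frac{1}{15}}{3} + \frac{184}{3}\right) - 18 = \left(\left(- \frac{1}{3}\right) \left(-4\right) + \frac{184}{3}\right) - 18 = \left(\frac{4}{3} + \frac{184}{3}\right) - 18 = \frac{188}{3} - 18 = \frac{134}{3}$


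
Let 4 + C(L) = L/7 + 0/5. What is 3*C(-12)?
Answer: -120/7 ≈ -17.143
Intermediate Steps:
C(L) = -4 + L/7 (C(L) = -4 + (L/7 + 0/5) = -4 + (L*(⅐) + 0*(⅕)) = -4 + (L/7 + 0) = -4 + L/7)
3*C(-12) = 3*(-4 + (⅐)*(-12)) = 3*(-4 - 12/7) = 3*(-40/7) = -120/7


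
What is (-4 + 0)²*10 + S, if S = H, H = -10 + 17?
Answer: 167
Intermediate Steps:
H = 7
S = 7
(-4 + 0)²*10 + S = (-4 + 0)²*10 + 7 = (-4)²*10 + 7 = 16*10 + 7 = 160 + 7 = 167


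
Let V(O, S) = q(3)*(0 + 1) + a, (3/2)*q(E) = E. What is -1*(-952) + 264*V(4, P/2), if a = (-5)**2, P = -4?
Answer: 8080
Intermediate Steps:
q(E) = 2*E/3
a = 25
V(O, S) = 27 (V(O, S) = ((2/3)*3)*(0 + 1) + 25 = 2*1 + 25 = 2 + 25 = 27)
-1*(-952) + 264*V(4, P/2) = -1*(-952) + 264*27 = 952 + 7128 = 8080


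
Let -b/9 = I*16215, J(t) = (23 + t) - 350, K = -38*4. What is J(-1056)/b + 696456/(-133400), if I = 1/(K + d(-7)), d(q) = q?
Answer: -15817822/2351175 ≈ -6.7276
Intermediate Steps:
K = -152
J(t) = -327 + t
I = -1/159 (I = 1/(-152 - 7) = 1/(-159) = -1/159 ≈ -0.0062893)
b = 48645/53 (b = -(-3)*16215/53 = -9*(-5405/53) = 48645/53 ≈ 917.83)
J(-1056)/b + 696456/(-133400) = (-327 - 1056)/(48645/53) + 696456/(-133400) = -1383*53/48645 + 696456*(-1/133400) = -24433/16215 - 87057/16675 = -15817822/2351175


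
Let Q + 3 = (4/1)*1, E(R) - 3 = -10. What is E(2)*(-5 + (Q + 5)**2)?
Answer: -217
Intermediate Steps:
E(R) = -7 (E(R) = 3 - 10 = -7)
Q = 1 (Q = -3 + (4/1)*1 = -3 + (4*1)*1 = -3 + 4*1 = -3 + 4 = 1)
E(2)*(-5 + (Q + 5)**2) = -7*(-5 + (1 + 5)**2) = -7*(-5 + 6**2) = -7*(-5 + 36) = -7*31 = -217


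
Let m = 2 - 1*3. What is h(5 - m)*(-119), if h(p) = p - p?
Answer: 0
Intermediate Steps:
m = -1 (m = 2 - 3 = -1)
h(p) = 0
h(5 - m)*(-119) = 0*(-119) = 0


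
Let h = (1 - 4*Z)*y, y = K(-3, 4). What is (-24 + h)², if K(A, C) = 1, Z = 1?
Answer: 729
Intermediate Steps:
y = 1
h = -3 (h = (1 - 4*1)*1 = (1 - 4)*1 = -3*1 = -3)
(-24 + h)² = (-24 - 3)² = (-27)² = 729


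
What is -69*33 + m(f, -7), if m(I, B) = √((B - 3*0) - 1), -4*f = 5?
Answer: -2277 + 2*I*√2 ≈ -2277.0 + 2.8284*I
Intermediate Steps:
f = -5/4 (f = -¼*5 = -5/4 ≈ -1.2500)
m(I, B) = √(-1 + B) (m(I, B) = √((B + 0) - 1) = √(B - 1) = √(-1 + B))
-69*33 + m(f, -7) = -69*33 + √(-1 - 7) = -2277 + √(-8) = -2277 + 2*I*√2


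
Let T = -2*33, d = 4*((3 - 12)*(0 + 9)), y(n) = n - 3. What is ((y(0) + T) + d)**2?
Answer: 154449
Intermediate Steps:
y(n) = -3 + n
d = -324 (d = 4*(-9*9) = 4*(-81) = -324)
T = -66
((y(0) + T) + d)**2 = (((-3 + 0) - 66) - 324)**2 = ((-3 - 66) - 324)**2 = (-69 - 324)**2 = (-393)**2 = 154449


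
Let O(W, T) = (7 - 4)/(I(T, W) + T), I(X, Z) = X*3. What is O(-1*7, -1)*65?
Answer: -195/4 ≈ -48.750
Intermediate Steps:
I(X, Z) = 3*X
O(W, T) = 3/(4*T) (O(W, T) = (7 - 4)/(3*T + T) = 3/((4*T)) = 3*(1/(4*T)) = 3/(4*T))
O(-1*7, -1)*65 = ((¾)/(-1))*65 = ((¾)*(-1))*65 = -¾*65 = -195/4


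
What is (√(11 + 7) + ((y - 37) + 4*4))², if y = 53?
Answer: 1042 + 192*√2 ≈ 1313.5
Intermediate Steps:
(√(11 + 7) + ((y - 37) + 4*4))² = (√(11 + 7) + ((53 - 37) + 4*4))² = (√18 + (16 + 16))² = (3*√2 + 32)² = (32 + 3*√2)²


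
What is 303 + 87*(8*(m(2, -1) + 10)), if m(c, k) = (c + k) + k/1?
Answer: 7263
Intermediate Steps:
m(c, k) = c + 2*k (m(c, k) = (c + k) + k*1 = (c + k) + k = c + 2*k)
303 + 87*(8*(m(2, -1) + 10)) = 303 + 87*(8*((2 + 2*(-1)) + 10)) = 303 + 87*(8*((2 - 2) + 10)) = 303 + 87*(8*(0 + 10)) = 303 + 87*(8*10) = 303 + 87*80 = 303 + 6960 = 7263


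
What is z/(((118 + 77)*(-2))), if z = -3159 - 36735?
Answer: 6649/65 ≈ 102.29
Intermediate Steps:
z = -39894
z/(((118 + 77)*(-2))) = -39894*(-1/(2*(118 + 77))) = -39894/(195*(-2)) = -39894/(-390) = -39894*(-1/390) = 6649/65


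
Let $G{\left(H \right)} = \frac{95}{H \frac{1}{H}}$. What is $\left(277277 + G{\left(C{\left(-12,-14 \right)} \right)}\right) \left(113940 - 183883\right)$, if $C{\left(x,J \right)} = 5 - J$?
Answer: $-19400229796$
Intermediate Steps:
$G{\left(H \right)} = 95$ ($G{\left(H \right)} = \frac{95}{1} = 95 \cdot 1 = 95$)
$\left(277277 + G{\left(C{\left(-12,-14 \right)} \right)}\right) \left(113940 - 183883\right) = \left(277277 + 95\right) \left(113940 - 183883\right) = 277372 \left(-69943\right) = -19400229796$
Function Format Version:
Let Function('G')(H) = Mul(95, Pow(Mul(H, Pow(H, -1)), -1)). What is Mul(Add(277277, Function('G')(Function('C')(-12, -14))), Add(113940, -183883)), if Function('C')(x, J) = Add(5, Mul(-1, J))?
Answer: -19400229796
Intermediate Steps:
Function('G')(H) = 95 (Function('G')(H) = Mul(95, Pow(1, -1)) = Mul(95, 1) = 95)
Mul(Add(277277, Function('G')(Function('C')(-12, -14))), Add(113940, -183883)) = Mul(Add(277277, 95), Add(113940, -183883)) = Mul(277372, -69943) = -19400229796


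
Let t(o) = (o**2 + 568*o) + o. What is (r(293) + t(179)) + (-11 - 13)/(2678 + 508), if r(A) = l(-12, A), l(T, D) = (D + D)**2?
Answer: 253439924/531 ≈ 4.7729e+5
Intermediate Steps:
l(T, D) = 4*D**2 (l(T, D) = (2*D)**2 = 4*D**2)
r(A) = 4*A**2
t(o) = o**2 + 569*o
(r(293) + t(179)) + (-11 - 13)/(2678 + 508) = (4*293**2 + 179*(569 + 179)) + (-11 - 13)/(2678 + 508) = (4*85849 + 179*748) - 24/3186 = (343396 + 133892) + (1/3186)*(-24) = 477288 - 4/531 = 253439924/531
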